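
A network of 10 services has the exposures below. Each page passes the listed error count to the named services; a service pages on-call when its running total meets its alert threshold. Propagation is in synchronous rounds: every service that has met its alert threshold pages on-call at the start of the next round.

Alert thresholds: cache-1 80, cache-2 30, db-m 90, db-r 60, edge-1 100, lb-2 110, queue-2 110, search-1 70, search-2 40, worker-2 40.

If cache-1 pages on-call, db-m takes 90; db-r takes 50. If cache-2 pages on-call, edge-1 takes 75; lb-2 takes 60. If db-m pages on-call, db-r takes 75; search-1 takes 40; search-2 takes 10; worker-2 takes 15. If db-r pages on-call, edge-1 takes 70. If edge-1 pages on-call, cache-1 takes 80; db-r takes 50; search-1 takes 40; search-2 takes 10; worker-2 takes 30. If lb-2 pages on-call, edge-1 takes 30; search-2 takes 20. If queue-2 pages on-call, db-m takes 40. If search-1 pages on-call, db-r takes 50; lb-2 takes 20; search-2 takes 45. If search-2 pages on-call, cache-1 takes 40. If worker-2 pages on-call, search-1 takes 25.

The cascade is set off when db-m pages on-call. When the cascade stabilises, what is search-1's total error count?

40

Round 1 — db-m pages on-call (initial).
  db-r: +75 → 75 ≥ 60
  search-1: +40 → 40 < 70
  search-2: +10 → 10 < 40
  worker-2: +15 → 15 < 40
Round 2 — db-r pages on-call.
  edge-1: +70 → 70 < 100
No further pages.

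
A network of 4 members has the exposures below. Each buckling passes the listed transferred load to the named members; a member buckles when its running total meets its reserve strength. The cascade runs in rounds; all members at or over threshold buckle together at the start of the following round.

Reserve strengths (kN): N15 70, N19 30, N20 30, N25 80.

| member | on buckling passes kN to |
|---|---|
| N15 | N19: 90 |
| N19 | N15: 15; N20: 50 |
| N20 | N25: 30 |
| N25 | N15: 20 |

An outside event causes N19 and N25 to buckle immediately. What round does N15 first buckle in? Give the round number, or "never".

never

Round 1 — N19, N25 buckle (initial).
  N15: +15+20 → 35 < 70
  N20: +50 → 50 ≥ 30
Round 2 — N20 buckles.
No further bucklings.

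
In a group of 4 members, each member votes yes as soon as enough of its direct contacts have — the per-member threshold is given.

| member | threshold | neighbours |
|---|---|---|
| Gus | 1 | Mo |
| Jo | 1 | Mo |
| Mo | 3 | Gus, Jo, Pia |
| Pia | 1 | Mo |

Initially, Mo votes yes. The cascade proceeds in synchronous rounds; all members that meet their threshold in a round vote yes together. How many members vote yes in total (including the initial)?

Round 1 — Mo votes yes (initial).
Round 2 — checking thresholds:
  Gus: 1 of 1 neighbours ≥ 1, votes yes.
  Jo: 1 of 1 neighbours ≥ 1, votes yes.
  Pia: 1 of 1 neighbours ≥ 1, votes yes.
Round 3 — no new yes votes; cascade stops.

4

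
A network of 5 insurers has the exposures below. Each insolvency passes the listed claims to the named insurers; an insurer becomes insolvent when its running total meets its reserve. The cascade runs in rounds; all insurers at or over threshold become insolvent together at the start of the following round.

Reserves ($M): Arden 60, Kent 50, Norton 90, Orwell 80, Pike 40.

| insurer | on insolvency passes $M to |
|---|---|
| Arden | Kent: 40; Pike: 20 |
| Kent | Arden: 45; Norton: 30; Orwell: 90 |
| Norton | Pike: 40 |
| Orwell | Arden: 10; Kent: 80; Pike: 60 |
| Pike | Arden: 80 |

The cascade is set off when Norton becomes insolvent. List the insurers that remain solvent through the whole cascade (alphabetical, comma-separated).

Round 1 — Norton becomes insolvent (initial).
  Pike: +40 → 40 ≥ 40
Round 2 — Pike becomes insolvent.
  Arden: +80 → 80 ≥ 60
Round 3 — Arden becomes insolvent.
  Kent: +40 → 40 < 50
No further insolvencies.

Kent, Orwell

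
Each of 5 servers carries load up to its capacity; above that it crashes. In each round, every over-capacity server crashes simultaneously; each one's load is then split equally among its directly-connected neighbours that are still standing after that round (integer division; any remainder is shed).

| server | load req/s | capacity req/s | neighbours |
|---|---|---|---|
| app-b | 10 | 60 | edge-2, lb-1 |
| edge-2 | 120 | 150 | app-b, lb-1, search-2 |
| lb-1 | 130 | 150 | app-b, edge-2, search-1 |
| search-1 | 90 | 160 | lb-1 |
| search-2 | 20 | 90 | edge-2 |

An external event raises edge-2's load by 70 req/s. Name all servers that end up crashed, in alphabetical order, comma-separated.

app-b, edge-2, lb-1, search-1

Round 1 — edge-2 at 190 > 150. edge-2 crashes.
  edge-2 sheds 190 req/s to app-b, lb-1, search-2: 63 each (1 lost).
    app-b: 10+63 = 73 > 60
    lb-1: 130+63 = 193 > 150
    search-2: 20+63 = 83 ≤ 90
Round 2 — app-b, lb-1 crash.
  app-b sheds 73 req/s: no online neighbours, lost.
  lb-1 sheds 193 req/s to search-1: 193 each.
    search-1: 90+193 = 283 > 160
Round 3 — search-1 crashes.
  search-1 sheds 283 req/s: no online neighbours, lost.
No further crashes.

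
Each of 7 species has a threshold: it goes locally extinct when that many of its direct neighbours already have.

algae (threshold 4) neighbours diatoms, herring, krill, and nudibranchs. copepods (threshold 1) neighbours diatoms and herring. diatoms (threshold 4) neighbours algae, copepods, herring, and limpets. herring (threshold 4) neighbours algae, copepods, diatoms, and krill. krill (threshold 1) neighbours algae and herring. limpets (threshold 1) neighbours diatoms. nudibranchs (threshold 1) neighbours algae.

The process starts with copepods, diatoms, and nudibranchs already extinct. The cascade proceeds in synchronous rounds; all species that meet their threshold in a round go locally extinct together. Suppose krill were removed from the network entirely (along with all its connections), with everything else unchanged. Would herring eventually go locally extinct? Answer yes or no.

With krill removed:
Round 1 — copepods, diatoms, nudibranchs go locally extinct (initial).
Round 2 — checking thresholds:
  algae: 2 of 3 neighbours < 4, below threshold.
  herring: 2 of 3 neighbours < 4, below threshold.
  limpets: 1 of 1 neighbours ≥ 1, goes locally extinct.
Round 3 — no new extinctions; cascade stops.

no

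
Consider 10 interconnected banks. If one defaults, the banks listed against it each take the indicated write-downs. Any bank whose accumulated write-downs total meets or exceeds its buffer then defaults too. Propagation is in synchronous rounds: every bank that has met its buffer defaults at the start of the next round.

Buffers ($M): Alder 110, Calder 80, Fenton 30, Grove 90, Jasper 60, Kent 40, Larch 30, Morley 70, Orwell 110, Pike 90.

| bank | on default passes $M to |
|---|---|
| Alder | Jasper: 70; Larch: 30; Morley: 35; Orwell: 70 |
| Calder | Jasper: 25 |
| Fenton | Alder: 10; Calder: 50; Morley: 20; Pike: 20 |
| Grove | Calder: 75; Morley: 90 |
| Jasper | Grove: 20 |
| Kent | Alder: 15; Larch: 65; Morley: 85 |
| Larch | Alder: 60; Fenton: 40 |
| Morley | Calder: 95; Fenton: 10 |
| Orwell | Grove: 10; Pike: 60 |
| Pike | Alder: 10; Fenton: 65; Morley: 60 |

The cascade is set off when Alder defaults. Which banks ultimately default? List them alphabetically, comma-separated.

Round 1 — Alder defaults (initial).
  Jasper: +70 → 70 ≥ 60
  Larch: +30 → 30 ≥ 30
  Morley: +35 → 35 < 70
  Orwell: +70 → 70 < 110
Round 2 — Jasper, Larch default.
  Fenton: +40 → 40 ≥ 30
  Grove: +20 → 20 < 90
Round 3 — Fenton defaults.
  Calder: +50 → 50 < 80
  Morley: +20 → 55 < 70
  Pike: +20 → 20 < 90
No further defaults.

Alder, Fenton, Jasper, Larch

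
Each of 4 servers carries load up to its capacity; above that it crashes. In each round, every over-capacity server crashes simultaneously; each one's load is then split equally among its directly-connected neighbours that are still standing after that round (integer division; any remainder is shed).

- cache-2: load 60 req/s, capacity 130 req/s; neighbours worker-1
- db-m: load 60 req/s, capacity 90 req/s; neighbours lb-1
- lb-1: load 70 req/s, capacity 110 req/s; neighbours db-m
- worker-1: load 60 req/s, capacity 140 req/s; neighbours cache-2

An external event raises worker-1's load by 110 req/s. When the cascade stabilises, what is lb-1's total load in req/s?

Round 1 — worker-1 at 170 > 140. worker-1 crashes.
  worker-1 sheds 170 req/s to cache-2: 170 each.
    cache-2: 60+170 = 230 > 130
Round 2 — cache-2 crashes.
  cache-2 sheds 230 req/s: no online neighbours, lost.
No further crashes.

70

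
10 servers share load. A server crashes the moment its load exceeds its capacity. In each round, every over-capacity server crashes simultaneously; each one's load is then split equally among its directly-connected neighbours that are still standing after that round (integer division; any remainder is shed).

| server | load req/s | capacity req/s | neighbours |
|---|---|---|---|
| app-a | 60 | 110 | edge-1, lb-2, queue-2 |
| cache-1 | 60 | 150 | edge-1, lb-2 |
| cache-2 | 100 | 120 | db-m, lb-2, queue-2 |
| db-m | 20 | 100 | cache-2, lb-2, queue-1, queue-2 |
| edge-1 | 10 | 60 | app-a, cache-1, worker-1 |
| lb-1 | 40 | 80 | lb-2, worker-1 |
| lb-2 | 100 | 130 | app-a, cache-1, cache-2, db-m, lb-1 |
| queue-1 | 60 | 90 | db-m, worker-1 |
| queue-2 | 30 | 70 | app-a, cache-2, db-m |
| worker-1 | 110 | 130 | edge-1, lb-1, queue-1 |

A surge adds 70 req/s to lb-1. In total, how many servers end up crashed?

Round 1 — lb-1 at 110 > 80. lb-1 crashes.
  lb-1 sheds 110 req/s to lb-2, worker-1: 55 each.
    lb-2: 100+55 = 155 > 130
    worker-1: 110+55 = 165 > 130
Round 2 — lb-2, worker-1 crash.
  lb-2 sheds 155 req/s to app-a, cache-1, cache-2, db-m: 38 each (3 lost).
    app-a: 60+38 = 98 ≤ 110
    cache-1: 60+38 = 98 ≤ 150
    cache-2: 100+38 = 138 > 120
    db-m: 20+38 = 58 ≤ 100
  worker-1 sheds 165 req/s to edge-1, queue-1: 82 each (1 lost).
    edge-1: 10+82 = 92 > 60
    queue-1: 60+82 = 142 > 90
Round 3 — cache-2, edge-1, queue-1 crash.
  cache-2 sheds 138 req/s to db-m, queue-2: 69 each.
    db-m: 58+69 = 127 > 100
    queue-2: 30+69 = 99 > 70
  edge-1 sheds 92 req/s to app-a, cache-1: 46 each.
    app-a: 98+46 = 144 > 110
    cache-1: 98+46 = 144 ≤ 150
  queue-1 sheds 142 req/s to db-m: 142 each.
    db-m: 127+142 = 269 > 100
Round 4 — app-a, db-m, queue-2 crash.
  app-a sheds 144 req/s: no online neighbours, lost.
  db-m sheds 269 req/s: no online neighbours, lost.
  queue-2 sheds 99 req/s: no online neighbours, lost.
No further crashes.

9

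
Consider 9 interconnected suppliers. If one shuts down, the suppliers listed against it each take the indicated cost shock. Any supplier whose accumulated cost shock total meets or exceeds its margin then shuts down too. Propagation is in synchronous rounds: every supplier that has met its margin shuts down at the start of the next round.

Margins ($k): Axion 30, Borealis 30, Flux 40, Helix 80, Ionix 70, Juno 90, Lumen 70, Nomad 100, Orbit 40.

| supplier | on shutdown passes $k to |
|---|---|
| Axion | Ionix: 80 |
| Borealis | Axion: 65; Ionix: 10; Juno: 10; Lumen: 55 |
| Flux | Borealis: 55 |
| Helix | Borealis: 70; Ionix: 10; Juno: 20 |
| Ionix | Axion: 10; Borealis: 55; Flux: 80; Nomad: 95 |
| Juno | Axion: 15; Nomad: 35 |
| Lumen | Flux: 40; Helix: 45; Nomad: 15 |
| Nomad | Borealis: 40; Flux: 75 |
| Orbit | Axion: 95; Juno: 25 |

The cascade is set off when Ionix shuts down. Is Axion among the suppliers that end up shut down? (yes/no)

yes

Round 1 — Ionix shuts down (initial).
  Axion: +10 → 10 < 30
  Borealis: +55 → 55 ≥ 30
  Flux: +80 → 80 ≥ 40
  Nomad: +95 → 95 < 100
Round 2 — Borealis, Flux shut down.
  Axion: +65 → 75 ≥ 30
  Juno: +10 → 10 < 90
  Lumen: +55 → 55 < 70
Round 3 — Axion shuts down.
No further shutdowns.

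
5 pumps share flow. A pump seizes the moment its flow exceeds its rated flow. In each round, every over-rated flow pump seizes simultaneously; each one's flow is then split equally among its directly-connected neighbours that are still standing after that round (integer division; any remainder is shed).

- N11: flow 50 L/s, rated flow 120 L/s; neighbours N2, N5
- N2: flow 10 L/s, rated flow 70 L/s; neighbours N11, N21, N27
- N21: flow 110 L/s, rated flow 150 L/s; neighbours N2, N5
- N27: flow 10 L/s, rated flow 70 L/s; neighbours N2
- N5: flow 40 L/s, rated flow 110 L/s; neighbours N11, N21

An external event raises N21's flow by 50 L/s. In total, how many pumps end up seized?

4

Round 1 — N21 at 160 > 150. N21 seizes.
  N21 sheds 160 L/s to N2, N5: 80 each.
    N2: 10+80 = 90 > 70
    N5: 40+80 = 120 > 110
Round 2 — N2, N5 seize.
  N2 sheds 90 L/s to N11, N27: 45 each.
    N11: 50+45 = 95 ≤ 120
    N27: 10+45 = 55 ≤ 70
  N5 sheds 120 L/s to N11: 120 each.
    N11: 95+120 = 215 > 120
Round 3 — N11 seizes.
  N11 sheds 215 L/s: no online neighbours, lost.
No further seizures.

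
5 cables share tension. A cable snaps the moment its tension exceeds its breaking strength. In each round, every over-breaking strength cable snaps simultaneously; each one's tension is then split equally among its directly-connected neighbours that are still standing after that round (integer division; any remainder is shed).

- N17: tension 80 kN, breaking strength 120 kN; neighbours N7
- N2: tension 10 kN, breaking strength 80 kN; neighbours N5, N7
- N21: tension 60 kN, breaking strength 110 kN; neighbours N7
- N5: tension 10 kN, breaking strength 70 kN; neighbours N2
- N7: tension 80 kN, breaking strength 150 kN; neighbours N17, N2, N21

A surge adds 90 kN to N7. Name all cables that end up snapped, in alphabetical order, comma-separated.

Round 1 — N7 at 170 > 150. N7 snaps.
  N7 sheds 170 kN to N17, N2, N21: 56 each (2 lost).
    N17: 80+56 = 136 > 120
    N2: 10+56 = 66 ≤ 80
    N21: 60+56 = 116 > 110
Round 2 — N17, N21 snap.
  N17 sheds 136 kN: no online neighbours, lost.
  N21 sheds 116 kN: no online neighbours, lost.
No further breaks.

N17, N21, N7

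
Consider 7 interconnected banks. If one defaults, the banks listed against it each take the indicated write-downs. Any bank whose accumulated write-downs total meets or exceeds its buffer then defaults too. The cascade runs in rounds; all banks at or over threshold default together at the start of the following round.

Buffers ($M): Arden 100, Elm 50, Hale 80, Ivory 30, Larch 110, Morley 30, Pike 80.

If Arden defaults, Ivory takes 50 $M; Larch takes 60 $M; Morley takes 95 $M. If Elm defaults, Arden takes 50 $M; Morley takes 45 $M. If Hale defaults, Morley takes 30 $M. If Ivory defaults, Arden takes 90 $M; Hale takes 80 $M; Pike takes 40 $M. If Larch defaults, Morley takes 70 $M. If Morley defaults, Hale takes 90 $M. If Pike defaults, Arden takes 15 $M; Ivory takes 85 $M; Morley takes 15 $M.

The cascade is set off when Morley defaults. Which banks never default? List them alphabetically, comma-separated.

Round 1 — Morley defaults (initial).
  Hale: +90 → 90 ≥ 80
Round 2 — Hale defaults.
No further defaults.

Arden, Elm, Ivory, Larch, Pike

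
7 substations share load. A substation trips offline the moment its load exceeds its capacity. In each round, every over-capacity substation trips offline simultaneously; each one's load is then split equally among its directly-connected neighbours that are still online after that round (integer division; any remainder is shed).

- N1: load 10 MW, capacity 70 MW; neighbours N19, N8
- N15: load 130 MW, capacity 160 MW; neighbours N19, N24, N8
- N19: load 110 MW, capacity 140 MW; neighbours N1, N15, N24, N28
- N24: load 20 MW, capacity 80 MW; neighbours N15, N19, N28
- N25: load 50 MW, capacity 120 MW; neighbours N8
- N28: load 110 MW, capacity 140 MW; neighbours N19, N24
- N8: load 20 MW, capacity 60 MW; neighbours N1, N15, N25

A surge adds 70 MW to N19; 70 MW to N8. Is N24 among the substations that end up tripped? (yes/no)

Round 1 — N19 at 180 > 140; N8 at 90 > 60. N19, N8 trip offline.
  N19 sheds 180 MW to N1, N15, N24, N28: 45 each.
    N1: 10+45 = 55 ≤ 70
    N15: 130+45 = 175 > 160
    N24: 20+45 = 65 ≤ 80
    N28: 110+45 = 155 > 140
  N8 sheds 90 MW to N1, N15, N25: 30 each.
    N1: 55+30 = 85 > 70
    N15: 175+30 = 205 > 160
    N25: 50+30 = 80 ≤ 120
Round 2 — N1, N15, N28 trip offline.
  N1 sheds 85 MW: no online neighbours, lost.
  N15 sheds 205 MW to N24: 205 each.
    N24: 65+205 = 270 > 80
  N28 sheds 155 MW to N24: 155 each.
    N24: 270+155 = 425 > 80
Round 3 — N24 trips offline.
  N24 sheds 425 MW: no online neighbours, lost.
No further trips.

yes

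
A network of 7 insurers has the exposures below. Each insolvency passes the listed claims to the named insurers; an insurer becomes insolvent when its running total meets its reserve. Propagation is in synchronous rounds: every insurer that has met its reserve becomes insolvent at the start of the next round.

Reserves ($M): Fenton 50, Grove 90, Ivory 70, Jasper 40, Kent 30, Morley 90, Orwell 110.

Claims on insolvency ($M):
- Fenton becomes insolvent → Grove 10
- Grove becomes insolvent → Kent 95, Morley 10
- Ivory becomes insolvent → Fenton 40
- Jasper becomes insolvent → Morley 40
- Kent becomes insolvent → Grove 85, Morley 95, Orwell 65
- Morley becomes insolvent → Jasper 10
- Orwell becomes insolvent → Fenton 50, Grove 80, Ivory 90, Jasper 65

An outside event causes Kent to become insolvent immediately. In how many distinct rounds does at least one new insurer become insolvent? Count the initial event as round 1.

Round 1 — Kent becomes insolvent (initial).
  Grove: +85 → 85 < 90
  Morley: +95 → 95 ≥ 90
  Orwell: +65 → 65 < 110
Round 2 — Morley becomes insolvent.
  Jasper: +10 → 10 < 40
No further insolvencies.

2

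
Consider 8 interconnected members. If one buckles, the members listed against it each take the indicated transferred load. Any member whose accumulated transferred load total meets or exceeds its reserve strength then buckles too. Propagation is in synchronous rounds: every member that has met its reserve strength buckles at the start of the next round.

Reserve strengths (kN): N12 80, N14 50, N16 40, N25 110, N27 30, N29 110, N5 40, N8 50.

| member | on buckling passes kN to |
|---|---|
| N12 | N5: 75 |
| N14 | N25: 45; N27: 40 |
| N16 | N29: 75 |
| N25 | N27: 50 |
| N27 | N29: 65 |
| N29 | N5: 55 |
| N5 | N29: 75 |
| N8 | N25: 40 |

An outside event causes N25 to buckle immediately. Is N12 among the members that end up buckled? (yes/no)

no

Round 1 — N25 buckles (initial).
  N27: +50 → 50 ≥ 30
Round 2 — N27 buckles.
  N29: +65 → 65 < 110
No further bucklings.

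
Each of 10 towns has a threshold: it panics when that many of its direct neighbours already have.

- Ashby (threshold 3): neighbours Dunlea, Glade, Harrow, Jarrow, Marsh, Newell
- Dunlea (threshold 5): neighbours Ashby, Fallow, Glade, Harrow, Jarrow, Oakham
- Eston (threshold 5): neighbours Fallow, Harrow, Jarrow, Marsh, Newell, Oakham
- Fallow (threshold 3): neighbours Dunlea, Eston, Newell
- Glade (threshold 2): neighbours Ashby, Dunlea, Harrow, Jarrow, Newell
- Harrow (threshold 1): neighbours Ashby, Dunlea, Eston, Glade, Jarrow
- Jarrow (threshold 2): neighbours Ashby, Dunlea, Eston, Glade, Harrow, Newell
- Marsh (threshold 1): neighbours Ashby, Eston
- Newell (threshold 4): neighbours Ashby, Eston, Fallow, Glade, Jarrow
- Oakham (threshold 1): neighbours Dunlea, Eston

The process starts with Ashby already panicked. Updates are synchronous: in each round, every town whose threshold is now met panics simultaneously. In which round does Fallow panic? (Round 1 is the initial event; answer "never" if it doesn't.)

never

Round 1 — Ashby panics (initial).
Round 2 — checking thresholds:
  Dunlea: 1 of 6 neighbours < 5, holds.
  Glade: 1 of 5 neighbours < 2, holds.
  Harrow: 1 of 5 neighbours ≥ 1, panics.
  Jarrow: 1 of 6 neighbours < 2, holds.
  Marsh: 1 of 2 neighbours ≥ 1, panics.
  Newell: 1 of 5 neighbours < 4, holds.
Round 3 — checking thresholds:
  Dunlea: 2 of 6 neighbours < 5, holds.
  Eston: 2 of 6 neighbours < 5, holds.
  Glade: 2 of 5 neighbours ≥ 2, panics.
  Jarrow: 2 of 6 neighbours ≥ 2, panics.
  Newell: 1 of 5 neighbours < 4, holds.
Round 4 — no new panics; cascade stops.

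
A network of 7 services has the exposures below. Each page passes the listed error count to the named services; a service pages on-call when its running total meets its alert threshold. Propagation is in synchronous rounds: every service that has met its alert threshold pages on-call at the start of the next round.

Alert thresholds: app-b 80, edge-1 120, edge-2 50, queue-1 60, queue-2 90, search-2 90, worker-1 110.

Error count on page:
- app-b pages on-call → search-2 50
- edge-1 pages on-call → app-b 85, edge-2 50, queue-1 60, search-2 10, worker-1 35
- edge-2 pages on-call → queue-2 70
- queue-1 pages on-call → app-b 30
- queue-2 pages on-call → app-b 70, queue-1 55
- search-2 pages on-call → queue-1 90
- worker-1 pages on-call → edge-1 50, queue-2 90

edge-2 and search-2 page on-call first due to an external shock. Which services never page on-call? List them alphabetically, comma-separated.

Round 1 — edge-2, search-2 page on-call (initial).
  queue-1: +90 → 90 ≥ 60
  queue-2: +70 → 70 < 90
Round 2 — queue-1 pages on-call.
  app-b: +30 → 30 < 80
No further pages.

app-b, edge-1, queue-2, worker-1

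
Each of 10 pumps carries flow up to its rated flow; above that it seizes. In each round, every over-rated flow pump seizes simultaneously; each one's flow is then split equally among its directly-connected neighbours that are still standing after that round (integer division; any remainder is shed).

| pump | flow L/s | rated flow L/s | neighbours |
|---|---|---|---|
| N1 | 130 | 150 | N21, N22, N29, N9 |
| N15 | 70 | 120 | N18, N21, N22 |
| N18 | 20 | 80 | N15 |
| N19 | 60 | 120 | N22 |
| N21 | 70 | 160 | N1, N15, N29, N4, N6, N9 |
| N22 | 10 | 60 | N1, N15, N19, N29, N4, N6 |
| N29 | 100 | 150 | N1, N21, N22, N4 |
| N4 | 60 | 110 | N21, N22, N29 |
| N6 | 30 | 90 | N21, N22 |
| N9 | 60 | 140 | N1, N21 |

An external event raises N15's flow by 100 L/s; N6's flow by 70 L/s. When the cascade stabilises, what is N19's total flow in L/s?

Round 1 — N15 at 170 > 120; N6 at 100 > 90. N15, N6 seize.
  N15 sheds 170 L/s to N18, N21, N22: 56 each (2 lost).
    N18: 20+56 = 76 ≤ 80
    N21: 70+56 = 126 ≤ 160
    N22: 10+56 = 66 > 60
  N6 sheds 100 L/s to N21, N22: 50 each.
    N21: 126+50 = 176 > 160
    N22: 66+50 = 116 > 60
Round 2 — N21, N22 seize.
  N21 sheds 176 L/s to N1, N29, N4, N9: 44 each.
    N1: 130+44 = 174 > 150
    N29: 100+44 = 144 ≤ 150
    N4: 60+44 = 104 ≤ 110
    N9: 60+44 = 104 ≤ 140
  N22 sheds 116 L/s to N1, N19, N29, N4: 29 each.
    N1: 174+29 = 203 > 150
    N19: 60+29 = 89 ≤ 120
    N29: 144+29 = 173 > 150
    N4: 104+29 = 133 > 110
Round 3 — N1, N29, N4 seize.
  N1 sheds 203 L/s to N9: 203 each.
    N9: 104+203 = 307 > 140
  N29 sheds 173 L/s: no online neighbours, lost.
  N4 sheds 133 L/s: no online neighbours, lost.
Round 4 — N9 seizes.
  N9 sheds 307 L/s: no online neighbours, lost.
No further seizures.

89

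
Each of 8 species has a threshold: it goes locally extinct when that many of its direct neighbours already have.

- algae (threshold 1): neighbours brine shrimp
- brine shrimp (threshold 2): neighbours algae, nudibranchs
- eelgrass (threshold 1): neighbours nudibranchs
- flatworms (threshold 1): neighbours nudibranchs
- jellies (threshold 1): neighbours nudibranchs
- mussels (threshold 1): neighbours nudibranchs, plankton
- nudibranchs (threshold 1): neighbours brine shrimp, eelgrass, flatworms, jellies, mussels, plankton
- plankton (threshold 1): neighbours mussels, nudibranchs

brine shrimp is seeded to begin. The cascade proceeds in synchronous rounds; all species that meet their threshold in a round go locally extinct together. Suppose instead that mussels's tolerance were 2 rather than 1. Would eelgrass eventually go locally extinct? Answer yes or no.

yes

With mussels's tolerance at 2:
Round 1 — brine shrimp goes locally extinct (initial).
Round 2 — checking thresholds:
  algae: 1 of 1 neighbours ≥ 1, goes locally extinct.
  nudibranchs: 1 of 6 neighbours ≥ 1, goes locally extinct.
Round 3 — checking thresholds:
  eelgrass: 1 of 1 neighbours ≥ 1, goes locally extinct.
  flatworms: 1 of 1 neighbours ≥ 1, goes locally extinct.
  jellies: 1 of 1 neighbours ≥ 1, goes locally extinct.
  mussels: 1 of 2 neighbours < 2, below threshold.
  plankton: 1 of 2 neighbours ≥ 1, goes locally extinct.
Round 4 — checking thresholds:
  mussels: 2 of 2 neighbours ≥ 2, goes locally extinct.
Round 5 — no new extinctions; cascade stops.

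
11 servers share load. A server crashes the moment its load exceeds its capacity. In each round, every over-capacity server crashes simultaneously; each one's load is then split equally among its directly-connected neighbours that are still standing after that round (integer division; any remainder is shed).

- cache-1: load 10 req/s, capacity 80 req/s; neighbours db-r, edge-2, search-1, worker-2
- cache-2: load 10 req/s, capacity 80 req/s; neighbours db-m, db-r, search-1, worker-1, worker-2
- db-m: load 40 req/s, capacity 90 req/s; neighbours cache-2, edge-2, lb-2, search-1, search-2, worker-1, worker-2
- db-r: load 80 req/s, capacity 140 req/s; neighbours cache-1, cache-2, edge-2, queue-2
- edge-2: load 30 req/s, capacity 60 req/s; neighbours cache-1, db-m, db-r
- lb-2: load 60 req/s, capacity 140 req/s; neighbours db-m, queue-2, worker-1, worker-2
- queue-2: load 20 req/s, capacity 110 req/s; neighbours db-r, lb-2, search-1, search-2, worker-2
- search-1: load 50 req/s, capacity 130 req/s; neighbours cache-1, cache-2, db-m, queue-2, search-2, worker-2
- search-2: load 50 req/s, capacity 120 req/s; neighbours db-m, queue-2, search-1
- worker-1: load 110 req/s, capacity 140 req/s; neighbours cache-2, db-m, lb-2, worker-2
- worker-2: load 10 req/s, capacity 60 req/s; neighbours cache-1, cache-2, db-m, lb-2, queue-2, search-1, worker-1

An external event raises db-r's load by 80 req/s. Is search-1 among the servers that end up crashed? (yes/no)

no

Round 1 — db-r at 160 > 140. db-r crashes.
  db-r sheds 160 req/s to cache-1, cache-2, edge-2, queue-2: 40 each.
    cache-1: 10+40 = 50 ≤ 80
    cache-2: 10+40 = 50 ≤ 80
    edge-2: 30+40 = 70 > 60
    queue-2: 20+40 = 60 ≤ 110
Round 2 — edge-2 crashes.
  edge-2 sheds 70 req/s to cache-1, db-m: 35 each.
    cache-1: 50+35 = 85 > 80
    db-m: 40+35 = 75 ≤ 90
Round 3 — cache-1 crashes.
  cache-1 sheds 85 req/s to search-1, worker-2: 42 each (1 lost).
    search-1: 50+42 = 92 ≤ 130
    worker-2: 10+42 = 52 ≤ 60
No further crashes.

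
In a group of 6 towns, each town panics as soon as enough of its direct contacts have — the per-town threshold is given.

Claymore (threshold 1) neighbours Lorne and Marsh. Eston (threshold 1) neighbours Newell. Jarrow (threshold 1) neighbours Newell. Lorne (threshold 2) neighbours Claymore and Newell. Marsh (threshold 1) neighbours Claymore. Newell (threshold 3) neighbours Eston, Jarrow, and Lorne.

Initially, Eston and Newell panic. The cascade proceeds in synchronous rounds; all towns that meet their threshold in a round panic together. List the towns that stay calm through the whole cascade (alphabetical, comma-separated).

Round 1 — Eston, Newell panic (initial).
Round 2 — checking thresholds:
  Jarrow: 1 of 1 neighbours ≥ 1, panics.
  Lorne: 1 of 2 neighbours < 2, below threshold.
Round 3 — no new panics; cascade stops.

Claymore, Lorne, Marsh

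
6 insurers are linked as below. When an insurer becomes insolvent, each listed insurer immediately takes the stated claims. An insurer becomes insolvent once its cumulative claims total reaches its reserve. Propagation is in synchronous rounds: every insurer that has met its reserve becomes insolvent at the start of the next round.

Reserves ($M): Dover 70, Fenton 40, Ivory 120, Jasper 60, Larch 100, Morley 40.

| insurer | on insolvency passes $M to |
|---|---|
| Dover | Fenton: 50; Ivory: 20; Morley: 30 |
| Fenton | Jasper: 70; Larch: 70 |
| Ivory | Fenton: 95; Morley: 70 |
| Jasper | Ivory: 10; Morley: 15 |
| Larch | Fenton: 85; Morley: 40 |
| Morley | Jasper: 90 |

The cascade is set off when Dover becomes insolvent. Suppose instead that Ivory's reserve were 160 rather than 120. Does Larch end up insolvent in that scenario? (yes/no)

no

With Ivory's reserve at 160:
Round 1 — Dover becomes insolvent (initial).
  Fenton: +50 → 50 ≥ 40
  Ivory: +20 → 20 < 160
  Morley: +30 → 30 < 40
Round 2 — Fenton becomes insolvent.
  Jasper: +70 → 70 ≥ 60
  Larch: +70 → 70 < 100
Round 3 — Jasper becomes insolvent.
  Ivory: +10 → 30 < 160
  Morley: +15 → 45 ≥ 40
Round 4 — Morley becomes insolvent.
No further insolvencies.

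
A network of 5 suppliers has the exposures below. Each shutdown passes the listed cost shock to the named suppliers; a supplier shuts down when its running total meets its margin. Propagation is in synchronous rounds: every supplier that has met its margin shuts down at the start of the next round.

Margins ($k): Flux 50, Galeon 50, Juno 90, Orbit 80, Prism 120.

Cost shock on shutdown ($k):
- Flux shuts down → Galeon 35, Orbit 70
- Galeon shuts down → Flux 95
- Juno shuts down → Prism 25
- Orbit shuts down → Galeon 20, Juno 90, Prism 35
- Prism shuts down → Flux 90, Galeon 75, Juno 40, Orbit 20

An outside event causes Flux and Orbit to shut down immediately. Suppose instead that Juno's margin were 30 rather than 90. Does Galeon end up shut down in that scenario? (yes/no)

yes

With Juno's margin at 30:
Round 1 — Flux, Orbit shut down (initial).
  Galeon: +35+20 → 55 ≥ 50
  Juno: +90 → 90 ≥ 30
  Prism: +35 → 35 < 120
Round 2 — Galeon, Juno shut down.
  Prism: +25 → 60 < 120
No further shutdowns.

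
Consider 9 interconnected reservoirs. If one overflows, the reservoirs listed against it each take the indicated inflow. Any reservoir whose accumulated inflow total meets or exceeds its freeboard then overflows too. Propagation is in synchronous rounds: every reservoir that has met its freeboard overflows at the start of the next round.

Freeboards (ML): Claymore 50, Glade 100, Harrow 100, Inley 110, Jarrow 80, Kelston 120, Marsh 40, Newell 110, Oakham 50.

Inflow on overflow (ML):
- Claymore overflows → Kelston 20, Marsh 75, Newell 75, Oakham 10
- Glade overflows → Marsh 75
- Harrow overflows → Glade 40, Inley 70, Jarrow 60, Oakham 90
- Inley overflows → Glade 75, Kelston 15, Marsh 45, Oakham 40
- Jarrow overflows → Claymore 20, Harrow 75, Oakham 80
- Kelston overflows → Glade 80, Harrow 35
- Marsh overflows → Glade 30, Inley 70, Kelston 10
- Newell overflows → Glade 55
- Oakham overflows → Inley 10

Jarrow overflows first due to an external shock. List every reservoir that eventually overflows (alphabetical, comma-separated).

Jarrow, Oakham

Round 1 — Jarrow overflows (initial).
  Claymore: +20 → 20 < 50
  Harrow: +75 → 75 < 100
  Oakham: +80 → 80 ≥ 50
Round 2 — Oakham overflows.
  Inley: +10 → 10 < 110
No further overflows.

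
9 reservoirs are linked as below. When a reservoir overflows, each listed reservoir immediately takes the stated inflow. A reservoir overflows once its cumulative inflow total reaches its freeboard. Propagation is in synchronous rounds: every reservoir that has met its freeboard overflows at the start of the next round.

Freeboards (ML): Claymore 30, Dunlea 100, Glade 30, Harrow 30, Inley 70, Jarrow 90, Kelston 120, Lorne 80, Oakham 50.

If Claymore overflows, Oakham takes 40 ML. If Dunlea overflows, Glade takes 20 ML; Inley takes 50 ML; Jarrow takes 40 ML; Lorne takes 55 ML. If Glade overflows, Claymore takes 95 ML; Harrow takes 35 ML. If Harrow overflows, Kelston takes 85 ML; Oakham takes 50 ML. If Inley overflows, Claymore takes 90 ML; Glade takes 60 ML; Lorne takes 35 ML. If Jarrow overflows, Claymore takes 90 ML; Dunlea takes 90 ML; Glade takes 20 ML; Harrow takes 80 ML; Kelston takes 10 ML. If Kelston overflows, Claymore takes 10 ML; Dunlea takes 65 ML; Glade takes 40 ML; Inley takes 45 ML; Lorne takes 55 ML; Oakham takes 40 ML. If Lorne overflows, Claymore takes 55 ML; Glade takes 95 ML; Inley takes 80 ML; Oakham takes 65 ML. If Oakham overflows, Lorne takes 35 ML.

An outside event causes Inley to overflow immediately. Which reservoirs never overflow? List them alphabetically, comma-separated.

Round 1 — Inley overflows (initial).
  Claymore: +90 → 90 ≥ 30
  Glade: +60 → 60 ≥ 30
  Lorne: +35 → 35 < 80
Round 2 — Claymore, Glade overflow.
  Harrow: +35 → 35 ≥ 30
  Oakham: +40 → 40 < 50
Round 3 — Harrow overflows.
  Kelston: +85 → 85 < 120
  Oakham: +50 → 90 ≥ 50
Round 4 — Oakham overflows.
  Lorne: +35 → 70 < 80
No further overflows.

Dunlea, Jarrow, Kelston, Lorne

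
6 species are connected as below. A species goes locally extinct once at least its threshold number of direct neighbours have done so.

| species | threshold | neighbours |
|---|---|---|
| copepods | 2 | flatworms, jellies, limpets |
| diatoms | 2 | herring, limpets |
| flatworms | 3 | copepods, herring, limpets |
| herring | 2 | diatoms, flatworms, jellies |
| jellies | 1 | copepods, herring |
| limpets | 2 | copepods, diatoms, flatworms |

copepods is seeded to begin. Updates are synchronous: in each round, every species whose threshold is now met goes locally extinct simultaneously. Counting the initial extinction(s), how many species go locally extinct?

2

Round 1 — copepods goes locally extinct (initial).
Round 2 — checking thresholds:
  flatworms: 1 of 3 neighbours < 3, holds.
  jellies: 1 of 2 neighbours ≥ 1, goes locally extinct.
  limpets: 1 of 3 neighbours < 2, holds.
Round 3 — no new extinctions; cascade stops.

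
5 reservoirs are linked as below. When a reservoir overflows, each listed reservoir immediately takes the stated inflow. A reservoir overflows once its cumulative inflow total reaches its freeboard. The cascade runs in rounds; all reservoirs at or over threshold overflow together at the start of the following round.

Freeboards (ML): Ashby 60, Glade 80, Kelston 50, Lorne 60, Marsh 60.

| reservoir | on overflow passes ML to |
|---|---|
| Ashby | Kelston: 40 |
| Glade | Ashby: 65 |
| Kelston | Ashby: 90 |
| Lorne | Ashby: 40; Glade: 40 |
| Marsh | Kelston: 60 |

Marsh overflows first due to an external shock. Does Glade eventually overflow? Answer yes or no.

Round 1 — Marsh overflows (initial).
  Kelston: +60 → 60 ≥ 50
Round 2 — Kelston overflows.
  Ashby: +90 → 90 ≥ 60
Round 3 — Ashby overflows.
No further overflows.

no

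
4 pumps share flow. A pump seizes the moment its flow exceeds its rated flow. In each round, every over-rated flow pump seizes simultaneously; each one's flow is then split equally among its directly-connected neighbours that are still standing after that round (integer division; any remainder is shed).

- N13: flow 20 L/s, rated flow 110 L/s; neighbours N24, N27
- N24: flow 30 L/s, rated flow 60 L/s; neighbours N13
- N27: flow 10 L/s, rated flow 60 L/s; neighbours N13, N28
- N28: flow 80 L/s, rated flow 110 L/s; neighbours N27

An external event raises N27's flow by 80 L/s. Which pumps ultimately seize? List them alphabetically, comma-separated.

N27, N28

Round 1 — N27 at 90 > 60. N27 seizes.
  N27 sheds 90 L/s to N13, N28: 45 each.
    N13: 20+45 = 65 ≤ 110
    N28: 80+45 = 125 > 110
Round 2 — N28 seizes.
  N28 sheds 125 L/s: no online neighbours, lost.
No further seizures.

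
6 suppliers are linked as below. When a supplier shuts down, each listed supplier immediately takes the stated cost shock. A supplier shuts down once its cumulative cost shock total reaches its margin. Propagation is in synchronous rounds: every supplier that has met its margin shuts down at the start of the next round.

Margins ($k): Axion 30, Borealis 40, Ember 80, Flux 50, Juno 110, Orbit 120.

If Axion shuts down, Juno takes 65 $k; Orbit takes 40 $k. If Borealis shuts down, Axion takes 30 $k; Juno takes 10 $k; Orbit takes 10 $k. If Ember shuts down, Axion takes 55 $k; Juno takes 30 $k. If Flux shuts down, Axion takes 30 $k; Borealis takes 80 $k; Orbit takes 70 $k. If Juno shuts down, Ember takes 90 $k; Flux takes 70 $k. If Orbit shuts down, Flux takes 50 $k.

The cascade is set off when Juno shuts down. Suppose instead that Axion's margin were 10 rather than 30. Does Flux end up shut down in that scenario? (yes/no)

With Axion's margin at 10:
Round 1 — Juno shuts down (initial).
  Ember: +90 → 90 ≥ 80
  Flux: +70 → 70 ≥ 50
Round 2 — Ember, Flux shut down.
  Axion: +55+30 → 85 ≥ 10
  Borealis: +80 → 80 ≥ 40
  Orbit: +70 → 70 < 120
Round 3 — Axion, Borealis shut down.
  Orbit: +40+10 → 120 ≥ 120
Round 4 — Orbit shuts down.
No further shutdowns.

yes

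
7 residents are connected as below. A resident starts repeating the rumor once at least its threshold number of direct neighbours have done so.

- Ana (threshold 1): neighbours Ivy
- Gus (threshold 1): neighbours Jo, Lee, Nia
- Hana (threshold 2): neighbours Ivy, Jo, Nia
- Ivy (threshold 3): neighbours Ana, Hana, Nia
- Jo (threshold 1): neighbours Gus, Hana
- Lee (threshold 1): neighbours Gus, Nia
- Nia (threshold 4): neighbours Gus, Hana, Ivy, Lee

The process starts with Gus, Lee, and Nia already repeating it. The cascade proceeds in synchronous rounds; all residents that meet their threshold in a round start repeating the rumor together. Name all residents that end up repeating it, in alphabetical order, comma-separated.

Gus, Hana, Jo, Lee, Nia

Round 1 — Gus, Lee, Nia start repeating the rumor (initial).
Round 2 — checking thresholds:
  Hana: 1 of 3 neighbours < 2, below threshold.
  Ivy: 1 of 3 neighbours < 3, below threshold.
  Jo: 1 of 2 neighbours ≥ 1, starts repeating the rumor.
Round 3 — checking thresholds:
  Hana: 2 of 3 neighbours ≥ 2, starts repeating the rumor.
  Ivy: 1 of 3 neighbours < 3, below threshold.
Round 4 — no new spreads; cascade stops.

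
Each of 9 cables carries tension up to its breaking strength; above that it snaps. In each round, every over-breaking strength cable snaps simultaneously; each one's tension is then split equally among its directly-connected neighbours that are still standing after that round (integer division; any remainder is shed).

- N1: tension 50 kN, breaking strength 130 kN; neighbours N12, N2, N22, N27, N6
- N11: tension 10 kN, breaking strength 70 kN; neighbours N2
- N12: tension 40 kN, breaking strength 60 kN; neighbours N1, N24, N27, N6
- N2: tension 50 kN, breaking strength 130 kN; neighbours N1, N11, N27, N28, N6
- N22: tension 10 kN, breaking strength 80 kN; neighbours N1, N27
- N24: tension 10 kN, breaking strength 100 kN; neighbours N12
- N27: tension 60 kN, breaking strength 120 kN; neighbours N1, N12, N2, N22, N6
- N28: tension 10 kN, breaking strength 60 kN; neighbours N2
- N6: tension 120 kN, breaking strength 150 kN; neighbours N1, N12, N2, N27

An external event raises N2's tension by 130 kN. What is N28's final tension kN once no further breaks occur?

Round 1 — N2 at 180 > 130. N2 snaps.
  N2 sheds 180 kN to N1, N11, N27, N28, N6: 36 each.
    N1: 50+36 = 86 ≤ 130
    N11: 10+36 = 46 ≤ 70
    N27: 60+36 = 96 ≤ 120
    N28: 10+36 = 46 ≤ 60
    N6: 120+36 = 156 > 150
Round 2 — N6 snaps.
  N6 sheds 156 kN to N1, N12, N27: 52 each.
    N1: 86+52 = 138 > 130
    N12: 40+52 = 92 > 60
    N27: 96+52 = 148 > 120
Round 3 — N1, N12, N27 snap.
  N1 sheds 138 kN to N22: 138 each.
    N22: 10+138 = 148 > 80
  N12 sheds 92 kN to N24: 92 each.
    N24: 10+92 = 102 > 100
  N27 sheds 148 kN to N22: 148 each.
    N22: 148+148 = 296 > 80
Round 4 — N22, N24 snap.
  N22 sheds 296 kN: no online neighbours, lost.
  N24 sheds 102 kN: no online neighbours, lost.
No further breaks.

46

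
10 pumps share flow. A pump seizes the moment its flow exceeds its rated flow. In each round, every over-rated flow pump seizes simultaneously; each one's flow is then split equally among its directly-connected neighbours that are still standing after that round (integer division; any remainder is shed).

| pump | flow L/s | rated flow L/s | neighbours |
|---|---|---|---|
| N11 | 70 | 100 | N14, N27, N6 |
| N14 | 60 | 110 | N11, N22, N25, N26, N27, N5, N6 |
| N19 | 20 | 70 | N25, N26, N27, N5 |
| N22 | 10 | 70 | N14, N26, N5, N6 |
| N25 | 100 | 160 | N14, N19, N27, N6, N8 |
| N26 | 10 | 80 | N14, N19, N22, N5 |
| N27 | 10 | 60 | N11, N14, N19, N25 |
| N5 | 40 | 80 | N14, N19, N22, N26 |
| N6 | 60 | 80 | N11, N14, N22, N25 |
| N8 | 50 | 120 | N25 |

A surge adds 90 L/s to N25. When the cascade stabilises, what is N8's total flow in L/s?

Round 1 — N25 at 190 > 160. N25 seizes.
  N25 sheds 190 L/s to N14, N19, N27, N6, N8: 38 each.
    N14: 60+38 = 98 ≤ 110
    N19: 20+38 = 58 ≤ 70
    N27: 10+38 = 48 ≤ 60
    N6: 60+38 = 98 > 80
    N8: 50+38 = 88 ≤ 120
Round 2 — N6 seizes.
  N6 sheds 98 L/s to N11, N14, N22: 32 each (2 lost).
    N11: 70+32 = 102 > 100
    N14: 98+32 = 130 > 110
    N22: 10+32 = 42 ≤ 70
Round 3 — N11, N14 seize.
  N11 sheds 102 L/s to N27: 102 each.
    N27: 48+102 = 150 > 60
  N14 sheds 130 L/s to N22, N26, N27, N5: 32 each (2 lost).
    N22: 42+32 = 74 > 70
    N26: 10+32 = 42 ≤ 80
    N27: 150+32 = 182 > 60
    N5: 40+32 = 72 ≤ 80
Round 4 — N22, N27 seize.
  N22 sheds 74 L/s to N26, N5: 37 each.
    N26: 42+37 = 79 ≤ 80
    N5: 72+37 = 109 > 80
  N27 sheds 182 L/s to N19: 182 each.
    N19: 58+182 = 240 > 70
Round 5 — N19, N5 seize.
  N19 sheds 240 L/s to N26: 240 each.
    N26: 79+240 = 319 > 80
  N5 sheds 109 L/s to N26: 109 each.
    N26: 319+109 = 428 > 80
Round 6 — N26 seizes.
  N26 sheds 428 L/s: no online neighbours, lost.
No further seizures.

88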